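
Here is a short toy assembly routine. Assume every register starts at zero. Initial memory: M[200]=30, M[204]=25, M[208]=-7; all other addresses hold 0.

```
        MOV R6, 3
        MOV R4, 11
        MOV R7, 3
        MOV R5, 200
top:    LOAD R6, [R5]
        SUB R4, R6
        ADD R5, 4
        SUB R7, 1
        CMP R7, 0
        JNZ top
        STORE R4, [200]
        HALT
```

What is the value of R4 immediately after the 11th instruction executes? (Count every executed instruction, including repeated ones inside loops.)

R6=3
R4=11
R7=3
R5=200
R6=M[200]=30
R4=11-30=-19
R5=200+4=204
R7=3-1=2
CMP R7, 0  (cmp 2,0)
JNZ top: taken
R6=M[204]=25
After step 11: R4 = -19.

-19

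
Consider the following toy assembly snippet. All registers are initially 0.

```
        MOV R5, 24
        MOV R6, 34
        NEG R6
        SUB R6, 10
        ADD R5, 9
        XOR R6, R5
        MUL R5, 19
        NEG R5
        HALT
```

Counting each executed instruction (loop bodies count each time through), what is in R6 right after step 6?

-11

MOV R5, 24 → R5=24
MOV R6, 34 → R6=34
NEG R6 → R6=-(34)=-34
SUB R6, 10 → R6=(-34)-10=-44
ADD R5, 9 → R5=24+9=33
XOR R6, R5 → R6=(-44)^33=-11
After step 6: R6 = -11.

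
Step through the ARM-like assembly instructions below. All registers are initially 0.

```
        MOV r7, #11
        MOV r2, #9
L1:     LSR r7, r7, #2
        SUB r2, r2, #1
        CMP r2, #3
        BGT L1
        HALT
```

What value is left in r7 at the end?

0

r7=11
r2=9
r7=11>>2=2
r2=9-1=8
CMP r2, #3  (cmp 8,3)
BGT L1: taken
r7=2>>2=0
r2=8-1=7
CMP r2, #3  (cmp 7,3)
BGT L1: taken
r7=0>>2=0
r2=7-1=6
CMP r2, #3  (cmp 6,3)
BGT L1: taken
r7=0>>2=0
r2=6-1=5
CMP r2, #3  (cmp 5,3)
BGT L1: taken
r7=0>>2=0
r2=5-1=4
CMP r2, #3  (cmp 4,3)
BGT L1: taken
r7=0>>2=0
r2=4-1=3
CMP r2, #3  (cmp 3,3)
BGT L1: not taken
halt.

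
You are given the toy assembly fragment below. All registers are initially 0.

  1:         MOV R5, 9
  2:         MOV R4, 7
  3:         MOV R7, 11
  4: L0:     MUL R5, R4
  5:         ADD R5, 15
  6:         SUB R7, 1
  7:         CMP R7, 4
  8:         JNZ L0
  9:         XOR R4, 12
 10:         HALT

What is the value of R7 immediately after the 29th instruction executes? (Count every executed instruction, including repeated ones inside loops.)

6

R5=9
R4=7
R7=11
R5=9*7=63
R5=63+15=78
R7=11-1=10
CMP R7, 4  (cmp 10,4)
JNZ L0: taken
R5=78*7=546
R5=546+15=561
R7=10-1=9
CMP R7, 4  (cmp 9,4)
JNZ L0: taken
R5=561*7=3927
R5=3927+15=3942
R7=9-1=8
CMP R7, 4  (cmp 8,4)
JNZ L0: taken
R5=3942*7=27594
R5=27594+15=27609
R7=8-1=7
CMP R7, 4  (cmp 7,4)
JNZ L0: taken
R5=27609*7=193263
R5=193263+15=193278
R7=7-1=6
CMP R7, 4  (cmp 6,4)
JNZ L0: taken
R5=193278*7=1352946
After step 29: R7 = 6.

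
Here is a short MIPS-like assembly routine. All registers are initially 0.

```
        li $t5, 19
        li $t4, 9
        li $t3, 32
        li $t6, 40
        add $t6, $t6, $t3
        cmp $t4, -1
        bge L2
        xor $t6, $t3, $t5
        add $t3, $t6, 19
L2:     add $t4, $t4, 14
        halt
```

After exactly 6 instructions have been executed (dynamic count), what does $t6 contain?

li $t5, 19 → $t5=19
li $t4, 9 → $t4=9
li $t3, 32 → $t3=32
li $t6, 40 → $t6=40
add $t6, $t6, $t3 → $t6=40+32=72
cmp $t4, -1  (cmp 9,-1)
After step 6: $t6 = 72.

72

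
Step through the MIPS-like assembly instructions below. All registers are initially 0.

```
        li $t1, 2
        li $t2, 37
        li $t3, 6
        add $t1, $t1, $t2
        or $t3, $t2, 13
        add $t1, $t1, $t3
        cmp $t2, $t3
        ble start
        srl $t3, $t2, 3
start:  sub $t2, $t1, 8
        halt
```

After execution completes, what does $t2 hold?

$t1=2
$t2=37
$t3=6
$t1=2+37=39
$t3=37|13=45
$t1=39+45=84
cmp $t2, $t3  (cmp 37,45)
ble start: taken
$t2=84-8=76
halt.

76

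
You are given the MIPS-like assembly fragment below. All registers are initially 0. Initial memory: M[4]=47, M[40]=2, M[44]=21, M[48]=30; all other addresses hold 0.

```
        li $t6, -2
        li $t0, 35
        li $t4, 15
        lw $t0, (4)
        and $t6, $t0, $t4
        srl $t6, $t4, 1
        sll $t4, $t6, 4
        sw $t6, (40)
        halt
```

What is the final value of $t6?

$t6=-2
$t0=35
$t4=15
$t0=M[4]=47
$t6=47&15=15
$t6=15>>1=7
$t4=7<<4=112
sw $t6, (40) → M[40]=7
halt.

7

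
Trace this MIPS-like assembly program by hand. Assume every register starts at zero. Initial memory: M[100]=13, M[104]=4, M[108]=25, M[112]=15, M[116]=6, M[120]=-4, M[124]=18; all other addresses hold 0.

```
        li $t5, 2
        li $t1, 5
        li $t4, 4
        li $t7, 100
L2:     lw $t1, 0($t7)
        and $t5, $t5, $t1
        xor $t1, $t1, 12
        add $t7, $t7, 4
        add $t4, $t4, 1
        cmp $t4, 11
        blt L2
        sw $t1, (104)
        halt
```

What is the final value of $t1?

$t5=2
$t1=5
$t4=4
$t7=100
$t1=M[100]=13
$t5=2&13=0
$t1=13^12=1
$t7=100+4=104
$t4=4+1=5
cmp $t4, 11  (cmp 5,11)
blt L2: taken
$t1=M[104]=4
$t5=0&4=0
$t1=4^12=8
$t7=104+4=108
$t4=5+1=6
cmp $t4, 11  (cmp 6,11)
blt L2: taken
$t1=M[108]=25
$t5=0&25=0
$t1=25^12=21
$t7=108+4=112
$t4=6+1=7
cmp $t4, 11  (cmp 7,11)
blt L2: taken
$t1=M[112]=15
$t5=0&15=0
$t1=15^12=3
$t7=112+4=116
$t4=7+1=8
cmp $t4, 11  (cmp 8,11)
blt L2: taken
$t1=M[116]=6
$t5=0&6=0
$t1=6^12=10
$t7=116+4=120
$t4=8+1=9
cmp $t4, 11  (cmp 9,11)
blt L2: taken
$t1=M[120]=-4
$t5=0&(-4)=0
$t1=(-4)^12=-16
$t7=120+4=124
$t4=9+1=10
cmp $t4, 11  (cmp 10,11)
blt L2: taken
$t1=M[124]=18
$t5=0&18=0
$t1=18^12=30
$t7=124+4=128
$t4=10+1=11
cmp $t4, 11  (cmp 11,11)
blt L2: not taken
sw $t1, (104) → M[104]=30
halt.

30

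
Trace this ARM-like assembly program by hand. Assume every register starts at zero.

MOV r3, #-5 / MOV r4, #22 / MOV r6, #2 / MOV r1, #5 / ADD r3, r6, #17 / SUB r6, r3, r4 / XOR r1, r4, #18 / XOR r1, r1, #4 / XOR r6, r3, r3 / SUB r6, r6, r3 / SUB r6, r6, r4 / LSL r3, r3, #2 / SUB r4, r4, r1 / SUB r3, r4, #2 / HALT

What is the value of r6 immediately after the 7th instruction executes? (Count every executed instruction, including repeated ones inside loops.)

-3

after MOV r3, #-5: r3=-5
after MOV r4, #22: r4=22
after MOV r6, #2: r6=2
after MOV r1, #5: r1=5
after ADD r3, r6, #17: r3=2+17=19
after SUB r6, r3, r4: r6=19-22=-3
after XOR r1, r4, #18: r1=22^18=4
After step 7: r6 = -3.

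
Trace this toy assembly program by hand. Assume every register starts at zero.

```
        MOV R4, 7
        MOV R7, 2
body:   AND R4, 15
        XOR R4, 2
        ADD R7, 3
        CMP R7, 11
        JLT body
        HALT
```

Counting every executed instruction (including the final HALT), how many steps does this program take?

after MOV R4, 7: R4=7
after MOV R7, 2: R7=2
after AND R4, 15: R4=7&15=7
after XOR R4, 2: R4=7^2=5
after ADD R7, 3: R7=2+3=5
CMP R7, 11  (cmp 5,11)
JLT body: taken
after AND R4, 15: R4=5&15=5
after XOR R4, 2: R4=5^2=7
after ADD R7, 3: R7=5+3=8
CMP R7, 11  (cmp 8,11)
JLT body: taken
after AND R4, 15: R4=7&15=7
after XOR R4, 2: R4=7^2=5
after ADD R7, 3: R7=8+3=11
CMP R7, 11  (cmp 11,11)
JLT body: not taken
halt.
Total executed instructions: 18.

18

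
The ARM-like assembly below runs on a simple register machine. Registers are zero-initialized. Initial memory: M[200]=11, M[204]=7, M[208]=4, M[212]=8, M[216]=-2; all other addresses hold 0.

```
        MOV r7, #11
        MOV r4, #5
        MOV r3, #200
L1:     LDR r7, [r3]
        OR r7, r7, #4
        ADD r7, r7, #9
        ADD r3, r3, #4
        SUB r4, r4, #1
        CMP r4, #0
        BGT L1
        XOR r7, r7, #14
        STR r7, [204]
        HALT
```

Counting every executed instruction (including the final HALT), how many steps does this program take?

41

MOV r7, #11 → r7=11
MOV r4, #5 → r4=5
MOV r3, #200 → r3=200
LDR r7, [r3] → r7=M[200]=11
OR r7, r7, #4 → r7=11|4=15
ADD r7, r7, #9 → r7=15+9=24
ADD r3, r3, #4 → r3=200+4=204
SUB r4, r4, #1 → r4=5-1=4
CMP r4, #0  (cmp 4,0)
BGT L1: taken
LDR r7, [r3] → r7=M[204]=7
OR r7, r7, #4 → r7=7|4=7
ADD r7, r7, #9 → r7=7+9=16
ADD r3, r3, #4 → r3=204+4=208
SUB r4, r4, #1 → r4=4-1=3
CMP r4, #0  (cmp 3,0)
BGT L1: taken
LDR r7, [r3] → r7=M[208]=4
OR r7, r7, #4 → r7=4|4=4
ADD r7, r7, #9 → r7=4+9=13
ADD r3, r3, #4 → r3=208+4=212
SUB r4, r4, #1 → r4=3-1=2
CMP r4, #0  (cmp 2,0)
BGT L1: taken
LDR r7, [r3] → r7=M[212]=8
OR r7, r7, #4 → r7=8|4=12
ADD r7, r7, #9 → r7=12+9=21
ADD r3, r3, #4 → r3=212+4=216
SUB r4, r4, #1 → r4=2-1=1
CMP r4, #0  (cmp 1,0)
BGT L1: taken
LDR r7, [r3] → r7=M[216]=-2
OR r7, r7, #4 → r7=(-2)|4=-2
ADD r7, r7, #9 → r7=(-2)+9=7
ADD r3, r3, #4 → r3=216+4=220
SUB r4, r4, #1 → r4=1-1=0
CMP r4, #0  (cmp 0,0)
BGT L1: not taken
XOR r7, r7, #14 → r7=7^14=9
STR r7, [204] → M[204]=9
halt.
Total executed instructions: 41.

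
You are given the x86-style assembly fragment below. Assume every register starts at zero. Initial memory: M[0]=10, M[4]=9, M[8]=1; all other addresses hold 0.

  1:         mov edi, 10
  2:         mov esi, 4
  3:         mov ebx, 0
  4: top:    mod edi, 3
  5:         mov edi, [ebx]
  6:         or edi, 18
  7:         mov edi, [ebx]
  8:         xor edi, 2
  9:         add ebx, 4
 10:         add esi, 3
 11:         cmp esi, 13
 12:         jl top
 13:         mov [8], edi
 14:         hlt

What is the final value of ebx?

mov edi, 10 → edi=10
mov esi, 4 → esi=4
mov ebx, 0 → ebx=0
mod edi, 3 → edi=10%3=1
mov edi, [ebx] → edi=M[0]=10
or edi, 18 → edi=10|18=26
mov edi, [ebx] → edi=M[0]=10
xor edi, 2 → edi=10^2=8
add ebx, 4 → ebx=0+4=4
add esi, 3 → esi=4+3=7
cmp esi, 13  (cmp 7,13)
jl top: taken
mod edi, 3 → edi=8%3=2
mov edi, [ebx] → edi=M[4]=9
or edi, 18 → edi=9|18=27
mov edi, [ebx] → edi=M[4]=9
xor edi, 2 → edi=9^2=11
add ebx, 4 → ebx=4+4=8
add esi, 3 → esi=7+3=10
cmp esi, 13  (cmp 10,13)
jl top: taken
mod edi, 3 → edi=11%3=2
mov edi, [ebx] → edi=M[8]=1
or edi, 18 → edi=1|18=19
mov edi, [ebx] → edi=M[8]=1
xor edi, 2 → edi=1^2=3
add ebx, 4 → ebx=8+4=12
add esi, 3 → esi=10+3=13
cmp esi, 13  (cmp 13,13)
jl top: not taken
mov [8], edi → M[8]=3
halt.

12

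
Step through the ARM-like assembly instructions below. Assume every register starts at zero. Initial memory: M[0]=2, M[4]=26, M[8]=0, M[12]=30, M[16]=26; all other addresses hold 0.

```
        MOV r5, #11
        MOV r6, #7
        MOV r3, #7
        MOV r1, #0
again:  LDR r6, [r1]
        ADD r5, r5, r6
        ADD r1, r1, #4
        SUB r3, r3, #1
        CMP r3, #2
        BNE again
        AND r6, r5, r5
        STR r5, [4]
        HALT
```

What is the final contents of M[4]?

95

r5=11
r6=7
r3=7
r1=0
r6=M[0]=2
r5=11+2=13
r1=0+4=4
r3=7-1=6
CMP r3, #2  (cmp 6,2)
BNE again: taken
r6=M[4]=26
r5=13+26=39
r1=4+4=8
r3=6-1=5
CMP r3, #2  (cmp 5,2)
BNE again: taken
r6=M[8]=0
r5=39+0=39
r1=8+4=12
r3=5-1=4
CMP r3, #2  (cmp 4,2)
BNE again: taken
r6=M[12]=30
r5=39+30=69
r1=12+4=16
r3=4-1=3
CMP r3, #2  (cmp 3,2)
BNE again: taken
r6=M[16]=26
r5=69+26=95
r1=16+4=20
r3=3-1=2
CMP r3, #2  (cmp 2,2)
BNE again: not taken
r6=95&95=95
STR r5, [4] → M[4]=95
halt.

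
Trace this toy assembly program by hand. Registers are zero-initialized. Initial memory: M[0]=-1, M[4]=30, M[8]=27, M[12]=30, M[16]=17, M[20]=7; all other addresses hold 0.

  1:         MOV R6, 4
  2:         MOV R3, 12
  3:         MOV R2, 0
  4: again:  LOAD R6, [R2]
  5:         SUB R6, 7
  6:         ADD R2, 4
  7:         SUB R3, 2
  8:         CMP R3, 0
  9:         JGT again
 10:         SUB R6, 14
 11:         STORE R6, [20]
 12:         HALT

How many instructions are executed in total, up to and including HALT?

42

after MOV R6, 4: R6=4
after MOV R3, 12: R3=12
after MOV R2, 0: R2=0
after LOAD R6, [R2]: R6=M[0]=-1
after SUB R6, 7: R6=(-1)-7=-8
after ADD R2, 4: R2=0+4=4
after SUB R3, 2: R3=12-2=10
CMP R3, 0  (cmp 10,0)
JGT again: taken
after LOAD R6, [R2]: R6=M[4]=30
after SUB R6, 7: R6=30-7=23
after ADD R2, 4: R2=4+4=8
after SUB R3, 2: R3=10-2=8
CMP R3, 0  (cmp 8,0)
JGT again: taken
after LOAD R6, [R2]: R6=M[8]=27
after SUB R6, 7: R6=27-7=20
after ADD R2, 4: R2=8+4=12
after SUB R3, 2: R3=8-2=6
CMP R3, 0  (cmp 6,0)
JGT again: taken
after LOAD R6, [R2]: R6=M[12]=30
after SUB R6, 7: R6=30-7=23
after ADD R2, 4: R2=12+4=16
after SUB R3, 2: R3=6-2=4
CMP R3, 0  (cmp 4,0)
JGT again: taken
after LOAD R6, [R2]: R6=M[16]=17
after SUB R6, 7: R6=17-7=10
after ADD R2, 4: R2=16+4=20
after SUB R3, 2: R3=4-2=2
CMP R3, 0  (cmp 2,0)
JGT again: taken
after LOAD R6, [R2]: R6=M[20]=7
after SUB R6, 7: R6=7-7=0
after ADD R2, 4: R2=20+4=24
after SUB R3, 2: R3=2-2=0
CMP R3, 0  (cmp 0,0)
JGT again: not taken
after SUB R6, 14: R6=0-14=-14
STORE R6, [20] → M[20]=-14
halt.
Total executed instructions: 42.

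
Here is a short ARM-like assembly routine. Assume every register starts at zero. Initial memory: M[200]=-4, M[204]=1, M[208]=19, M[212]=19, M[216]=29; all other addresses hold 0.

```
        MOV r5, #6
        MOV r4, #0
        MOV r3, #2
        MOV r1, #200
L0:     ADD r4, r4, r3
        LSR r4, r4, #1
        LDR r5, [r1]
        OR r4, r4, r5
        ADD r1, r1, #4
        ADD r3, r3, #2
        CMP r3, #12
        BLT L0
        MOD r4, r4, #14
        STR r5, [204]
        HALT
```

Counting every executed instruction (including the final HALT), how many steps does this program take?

47

after MOV r5, #6: r5=6
after MOV r4, #0: r4=0
after MOV r3, #2: r3=2
after MOV r1, #200: r1=200
after ADD r4, r4, r3: r4=0+2=2
after LSR r4, r4, #1: r4=2>>1=1
after LDR r5, [r1]: r5=M[200]=-4
after OR r4, r4, r5: r4=1|(-4)=-3
after ADD r1, r1, #4: r1=200+4=204
after ADD r3, r3, #2: r3=2+2=4
CMP r3, #12  (cmp 4,12)
BLT L0: taken
after ADD r4, r4, r3: r4=(-3)+4=1
after LSR r4, r4, #1: r4=1>>1=0
after LDR r5, [r1]: r5=M[204]=1
after OR r4, r4, r5: r4=0|1=1
after ADD r1, r1, #4: r1=204+4=208
after ADD r3, r3, #2: r3=4+2=6
CMP r3, #12  (cmp 6,12)
BLT L0: taken
after ADD r4, r4, r3: r4=1+6=7
after LSR r4, r4, #1: r4=7>>1=3
after LDR r5, [r1]: r5=M[208]=19
after OR r4, r4, r5: r4=3|19=19
after ADD r1, r1, #4: r1=208+4=212
after ADD r3, r3, #2: r3=6+2=8
CMP r3, #12  (cmp 8,12)
BLT L0: taken
after ADD r4, r4, r3: r4=19+8=27
after LSR r4, r4, #1: r4=27>>1=13
after LDR r5, [r1]: r5=M[212]=19
after OR r4, r4, r5: r4=13|19=31
after ADD r1, r1, #4: r1=212+4=216
after ADD r3, r3, #2: r3=8+2=10
CMP r3, #12  (cmp 10,12)
BLT L0: taken
after ADD r4, r4, r3: r4=31+10=41
after LSR r4, r4, #1: r4=41>>1=20
after LDR r5, [r1]: r5=M[216]=29
after OR r4, r4, r5: r4=20|29=29
after ADD r1, r1, #4: r1=216+4=220
after ADD r3, r3, #2: r3=10+2=12
CMP r3, #12  (cmp 12,12)
BLT L0: not taken
after MOD r4, r4, #14: r4=29%14=1
STR r5, [204] → M[204]=29
halt.
Total executed instructions: 47.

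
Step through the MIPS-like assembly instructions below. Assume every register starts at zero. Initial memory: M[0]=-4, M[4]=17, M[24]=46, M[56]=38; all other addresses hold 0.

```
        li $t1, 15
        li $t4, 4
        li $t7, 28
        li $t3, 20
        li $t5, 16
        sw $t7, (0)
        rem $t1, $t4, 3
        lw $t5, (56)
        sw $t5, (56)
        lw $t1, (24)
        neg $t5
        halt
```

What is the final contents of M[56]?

$t1=15
$t4=4
$t7=28
$t3=20
$t5=16
sw $t7, (0) → M[0]=28
$t1=4%3=1
$t5=M[56]=38
sw $t5, (56) → M[56]=38
$t1=M[24]=46
$t5=-(38)=-38
halt.

38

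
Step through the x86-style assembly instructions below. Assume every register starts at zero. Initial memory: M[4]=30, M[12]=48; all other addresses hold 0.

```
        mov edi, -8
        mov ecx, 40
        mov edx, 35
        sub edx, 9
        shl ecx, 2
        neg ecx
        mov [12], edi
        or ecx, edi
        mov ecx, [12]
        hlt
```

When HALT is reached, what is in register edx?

26

edi=-8
ecx=40
edx=35
edx=35-9=26
ecx=40<<2=160
ecx=-(160)=-160
mov [12], edi → M[12]=-8
ecx=(-160)|(-8)=-8
ecx=M[12]=-8
halt.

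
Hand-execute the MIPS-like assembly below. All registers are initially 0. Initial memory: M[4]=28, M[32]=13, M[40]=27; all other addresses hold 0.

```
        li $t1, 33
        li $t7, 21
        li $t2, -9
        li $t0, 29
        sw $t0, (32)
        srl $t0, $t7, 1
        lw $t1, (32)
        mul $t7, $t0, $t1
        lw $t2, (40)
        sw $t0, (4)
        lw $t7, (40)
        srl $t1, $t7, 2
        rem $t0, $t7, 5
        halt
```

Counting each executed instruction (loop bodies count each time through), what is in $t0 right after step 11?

li $t1, 33 → $t1=33
li $t7, 21 → $t7=21
li $t2, -9 → $t2=-9
li $t0, 29 → $t0=29
sw $t0, (32) → M[32]=29
srl $t0, $t7, 1 → $t0=21>>1=10
lw $t1, (32) → $t1=M[32]=29
mul $t7, $t0, $t1 → $t7=10*29=290
lw $t2, (40) → $t2=M[40]=27
sw $t0, (4) → M[4]=10
lw $t7, (40) → $t7=M[40]=27
After step 11: $t0 = 10.

10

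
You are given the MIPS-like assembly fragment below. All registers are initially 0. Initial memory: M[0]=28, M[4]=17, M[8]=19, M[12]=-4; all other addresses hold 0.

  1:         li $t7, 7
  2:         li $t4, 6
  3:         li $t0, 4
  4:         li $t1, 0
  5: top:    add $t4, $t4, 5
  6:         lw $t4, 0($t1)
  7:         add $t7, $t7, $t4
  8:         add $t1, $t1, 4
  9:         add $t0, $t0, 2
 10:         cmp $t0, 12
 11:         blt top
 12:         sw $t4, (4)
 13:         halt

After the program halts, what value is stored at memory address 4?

after li $t7, 7: $t7=7
after li $t4, 6: $t4=6
after li $t0, 4: $t0=4
after li $t1, 0: $t1=0
after add $t4, $t4, 5: $t4=6+5=11
after lw $t4, 0($t1): $t4=M[0]=28
after add $t7, $t7, $t4: $t7=7+28=35
after add $t1, $t1, 4: $t1=0+4=4
after add $t0, $t0, 2: $t0=4+2=6
cmp $t0, 12  (cmp 6,12)
blt top: taken
after add $t4, $t4, 5: $t4=28+5=33
after lw $t4, 0($t1): $t4=M[4]=17
after add $t7, $t7, $t4: $t7=35+17=52
after add $t1, $t1, 4: $t1=4+4=8
after add $t0, $t0, 2: $t0=6+2=8
cmp $t0, 12  (cmp 8,12)
blt top: taken
after add $t4, $t4, 5: $t4=17+5=22
after lw $t4, 0($t1): $t4=M[8]=19
after add $t7, $t7, $t4: $t7=52+19=71
after add $t1, $t1, 4: $t1=8+4=12
after add $t0, $t0, 2: $t0=8+2=10
cmp $t0, 12  (cmp 10,12)
blt top: taken
after add $t4, $t4, 5: $t4=19+5=24
after lw $t4, 0($t1): $t4=M[12]=-4
after add $t7, $t7, $t4: $t7=71+(-4)=67
after add $t1, $t1, 4: $t1=12+4=16
after add $t0, $t0, 2: $t0=10+2=12
cmp $t0, 12  (cmp 12,12)
blt top: not taken
sw $t4, (4) → M[4]=-4
halt.

-4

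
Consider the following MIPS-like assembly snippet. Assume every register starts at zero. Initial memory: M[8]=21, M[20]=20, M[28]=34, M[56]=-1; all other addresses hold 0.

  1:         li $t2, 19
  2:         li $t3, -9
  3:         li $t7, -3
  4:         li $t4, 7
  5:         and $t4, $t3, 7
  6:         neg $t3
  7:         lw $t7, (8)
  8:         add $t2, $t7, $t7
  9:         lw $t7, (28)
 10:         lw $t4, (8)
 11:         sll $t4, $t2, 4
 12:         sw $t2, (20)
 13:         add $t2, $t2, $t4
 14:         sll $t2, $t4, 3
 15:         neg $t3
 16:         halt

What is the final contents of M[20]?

42

li $t2, 19 → $t2=19
li $t3, -9 → $t3=-9
li $t7, -3 → $t7=-3
li $t4, 7 → $t4=7
and $t4, $t3, 7 → $t4=(-9)&7=7
neg $t3 → $t3=-(-9)=9
lw $t7, (8) → $t7=M[8]=21
add $t2, $t7, $t7 → $t2=21+21=42
lw $t7, (28) → $t7=M[28]=34
lw $t4, (8) → $t4=M[8]=21
sll $t4, $t2, 4 → $t4=42<<4=672
sw $t2, (20) → M[20]=42
add $t2, $t2, $t4 → $t2=42+672=714
sll $t2, $t4, 3 → $t2=672<<3=5376
neg $t3 → $t3=-(9)=-9
halt.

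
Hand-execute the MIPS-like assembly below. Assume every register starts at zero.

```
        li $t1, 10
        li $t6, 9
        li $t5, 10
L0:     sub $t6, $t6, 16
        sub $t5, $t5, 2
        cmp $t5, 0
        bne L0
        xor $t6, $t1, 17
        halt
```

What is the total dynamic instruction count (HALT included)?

25

$t1=10
$t6=9
$t5=10
$t6=9-16=-7
$t5=10-2=8
cmp $t5, 0  (cmp 8,0)
bne L0: taken
$t6=(-7)-16=-23
$t5=8-2=6
cmp $t5, 0  (cmp 6,0)
bne L0: taken
$t6=(-23)-16=-39
$t5=6-2=4
cmp $t5, 0  (cmp 4,0)
bne L0: taken
$t6=(-39)-16=-55
$t5=4-2=2
cmp $t5, 0  (cmp 2,0)
bne L0: taken
$t6=(-55)-16=-71
$t5=2-2=0
cmp $t5, 0  (cmp 0,0)
bne L0: not taken
$t6=10^17=27
halt.
Total executed instructions: 25.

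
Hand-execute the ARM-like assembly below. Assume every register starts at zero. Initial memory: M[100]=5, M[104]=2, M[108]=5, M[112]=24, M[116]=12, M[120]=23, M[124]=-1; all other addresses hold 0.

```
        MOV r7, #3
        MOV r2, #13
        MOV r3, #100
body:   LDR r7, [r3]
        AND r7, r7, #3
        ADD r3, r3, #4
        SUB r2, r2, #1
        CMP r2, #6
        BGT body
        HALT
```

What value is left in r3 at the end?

after MOV r7, #3: r7=3
after MOV r2, #13: r2=13
after MOV r3, #100: r3=100
after LDR r7, [r3]: r7=M[100]=5
after AND r7, r7, #3: r7=5&3=1
after ADD r3, r3, #4: r3=100+4=104
after SUB r2, r2, #1: r2=13-1=12
CMP r2, #6  (cmp 12,6)
BGT body: taken
after LDR r7, [r3]: r7=M[104]=2
after AND r7, r7, #3: r7=2&3=2
after ADD r3, r3, #4: r3=104+4=108
after SUB r2, r2, #1: r2=12-1=11
CMP r2, #6  (cmp 11,6)
BGT body: taken
after LDR r7, [r3]: r7=M[108]=5
after AND r7, r7, #3: r7=5&3=1
after ADD r3, r3, #4: r3=108+4=112
after SUB r2, r2, #1: r2=11-1=10
CMP r2, #6  (cmp 10,6)
BGT body: taken
after LDR r7, [r3]: r7=M[112]=24
after AND r7, r7, #3: r7=24&3=0
after ADD r3, r3, #4: r3=112+4=116
after SUB r2, r2, #1: r2=10-1=9
CMP r2, #6  (cmp 9,6)
BGT body: taken
after LDR r7, [r3]: r7=M[116]=12
after AND r7, r7, #3: r7=12&3=0
after ADD r3, r3, #4: r3=116+4=120
after SUB r2, r2, #1: r2=9-1=8
CMP r2, #6  (cmp 8,6)
BGT body: taken
after LDR r7, [r3]: r7=M[120]=23
after AND r7, r7, #3: r7=23&3=3
after ADD r3, r3, #4: r3=120+4=124
after SUB r2, r2, #1: r2=8-1=7
CMP r2, #6  (cmp 7,6)
BGT body: taken
after LDR r7, [r3]: r7=M[124]=-1
after AND r7, r7, #3: r7=(-1)&3=3
after ADD r3, r3, #4: r3=124+4=128
after SUB r2, r2, #1: r2=7-1=6
CMP r2, #6  (cmp 6,6)
BGT body: not taken
halt.

128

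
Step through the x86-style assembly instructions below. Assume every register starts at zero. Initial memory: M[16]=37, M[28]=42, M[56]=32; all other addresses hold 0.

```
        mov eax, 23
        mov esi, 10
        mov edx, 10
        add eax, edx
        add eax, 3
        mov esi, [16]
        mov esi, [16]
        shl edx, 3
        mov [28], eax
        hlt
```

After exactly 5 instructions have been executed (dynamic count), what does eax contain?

36

after mov eax, 23: eax=23
after mov esi, 10: esi=10
after mov edx, 10: edx=10
after add eax, edx: eax=23+10=33
after add eax, 3: eax=33+3=36
After step 5: eax = 36.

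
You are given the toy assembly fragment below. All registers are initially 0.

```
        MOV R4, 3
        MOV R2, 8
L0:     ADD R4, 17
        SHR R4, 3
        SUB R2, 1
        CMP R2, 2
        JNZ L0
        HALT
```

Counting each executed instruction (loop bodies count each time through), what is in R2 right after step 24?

after MOV R4, 3: R4=3
after MOV R2, 8: R2=8
after ADD R4, 17: R4=3+17=20
after SHR R4, 3: R4=20>>3=2
after SUB R2, 1: R2=8-1=7
CMP R2, 2  (cmp 7,2)
JNZ L0: taken
after ADD R4, 17: R4=2+17=19
after SHR R4, 3: R4=19>>3=2
after SUB R2, 1: R2=7-1=6
CMP R2, 2  (cmp 6,2)
JNZ L0: taken
after ADD R4, 17: R4=2+17=19
after SHR R4, 3: R4=19>>3=2
after SUB R2, 1: R2=6-1=5
CMP R2, 2  (cmp 5,2)
JNZ L0: taken
after ADD R4, 17: R4=2+17=19
after SHR R4, 3: R4=19>>3=2
after SUB R2, 1: R2=5-1=4
CMP R2, 2  (cmp 4,2)
JNZ L0: taken
after ADD R4, 17: R4=2+17=19
after SHR R4, 3: R4=19>>3=2
After step 24: R2 = 4.

4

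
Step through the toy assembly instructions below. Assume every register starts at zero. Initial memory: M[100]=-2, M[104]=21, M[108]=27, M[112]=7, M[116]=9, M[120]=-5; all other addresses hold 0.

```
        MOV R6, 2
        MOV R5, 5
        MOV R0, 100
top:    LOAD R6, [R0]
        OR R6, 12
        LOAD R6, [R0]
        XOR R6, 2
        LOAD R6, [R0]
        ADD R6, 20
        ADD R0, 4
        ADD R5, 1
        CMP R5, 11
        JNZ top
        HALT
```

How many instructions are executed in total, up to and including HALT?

R6=2
R5=5
R0=100
R6=M[100]=-2
R6=(-2)|12=-2
R6=M[100]=-2
R6=(-2)^2=-4
R6=M[100]=-2
R6=(-2)+20=18
R0=100+4=104
R5=5+1=6
CMP R5, 11  (cmp 6,11)
JNZ top: taken
R6=M[104]=21
R6=21|12=29
R6=M[104]=21
R6=21^2=23
R6=M[104]=21
R6=21+20=41
R0=104+4=108
R5=6+1=7
CMP R5, 11  (cmp 7,11)
JNZ top: taken
R6=M[108]=27
R6=27|12=31
R6=M[108]=27
R6=27^2=25
R6=M[108]=27
R6=27+20=47
R0=108+4=112
R5=7+1=8
CMP R5, 11  (cmp 8,11)
JNZ top: taken
R6=M[112]=7
R6=7|12=15
R6=M[112]=7
R6=7^2=5
R6=M[112]=7
R6=7+20=27
R0=112+4=116
R5=8+1=9
CMP R5, 11  (cmp 9,11)
JNZ top: taken
R6=M[116]=9
R6=9|12=13
R6=M[116]=9
R6=9^2=11
R6=M[116]=9
R6=9+20=29
R0=116+4=120
R5=9+1=10
CMP R5, 11  (cmp 10,11)
JNZ top: taken
R6=M[120]=-5
R6=(-5)|12=-1
R6=M[120]=-5
R6=(-5)^2=-7
R6=M[120]=-5
R6=(-5)+20=15
R0=120+4=124
R5=10+1=11
CMP R5, 11  (cmp 11,11)
JNZ top: not taken
halt.
Total executed instructions: 64.

64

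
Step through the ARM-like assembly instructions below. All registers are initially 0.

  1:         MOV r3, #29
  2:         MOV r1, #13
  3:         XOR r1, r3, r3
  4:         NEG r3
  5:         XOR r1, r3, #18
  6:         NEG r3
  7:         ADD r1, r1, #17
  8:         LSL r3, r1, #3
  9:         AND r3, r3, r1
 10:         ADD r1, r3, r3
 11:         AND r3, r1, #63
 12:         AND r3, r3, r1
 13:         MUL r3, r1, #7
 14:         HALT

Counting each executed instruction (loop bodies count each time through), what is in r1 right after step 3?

0

r3=29
r1=13
r1=29^29=0
After step 3: r1 = 0.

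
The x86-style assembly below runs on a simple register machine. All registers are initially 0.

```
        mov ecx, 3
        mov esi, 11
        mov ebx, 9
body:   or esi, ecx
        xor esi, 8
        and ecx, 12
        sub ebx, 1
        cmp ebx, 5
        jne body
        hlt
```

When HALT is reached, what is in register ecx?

0

mov ecx, 3 → ecx=3
mov esi, 11 → esi=11
mov ebx, 9 → ebx=9
or esi, ecx → esi=11|3=11
xor esi, 8 → esi=11^8=3
and ecx, 12 → ecx=3&12=0
sub ebx, 1 → ebx=9-1=8
cmp ebx, 5  (cmp 8,5)
jne body: taken
or esi, ecx → esi=3|0=3
xor esi, 8 → esi=3^8=11
and ecx, 12 → ecx=0&12=0
sub ebx, 1 → ebx=8-1=7
cmp ebx, 5  (cmp 7,5)
jne body: taken
or esi, ecx → esi=11|0=11
xor esi, 8 → esi=11^8=3
and ecx, 12 → ecx=0&12=0
sub ebx, 1 → ebx=7-1=6
cmp ebx, 5  (cmp 6,5)
jne body: taken
or esi, ecx → esi=3|0=3
xor esi, 8 → esi=3^8=11
and ecx, 12 → ecx=0&12=0
sub ebx, 1 → ebx=6-1=5
cmp ebx, 5  (cmp 5,5)
jne body: not taken
halt.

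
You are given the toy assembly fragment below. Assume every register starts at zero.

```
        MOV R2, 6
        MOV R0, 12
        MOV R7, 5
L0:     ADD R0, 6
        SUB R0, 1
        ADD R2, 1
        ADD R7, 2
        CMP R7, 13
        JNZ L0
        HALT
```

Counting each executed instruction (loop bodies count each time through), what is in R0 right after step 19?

27

after MOV R2, 6: R2=6
after MOV R0, 12: R0=12
after MOV R7, 5: R7=5
after ADD R0, 6: R0=12+6=18
after SUB R0, 1: R0=18-1=17
after ADD R2, 1: R2=6+1=7
after ADD R7, 2: R7=5+2=7
CMP R7, 13  (cmp 7,13)
JNZ L0: taken
after ADD R0, 6: R0=17+6=23
after SUB R0, 1: R0=23-1=22
after ADD R2, 1: R2=7+1=8
after ADD R7, 2: R7=7+2=9
CMP R7, 13  (cmp 9,13)
JNZ L0: taken
after ADD R0, 6: R0=22+6=28
after SUB R0, 1: R0=28-1=27
after ADD R2, 1: R2=8+1=9
after ADD R7, 2: R7=9+2=11
After step 19: R0 = 27.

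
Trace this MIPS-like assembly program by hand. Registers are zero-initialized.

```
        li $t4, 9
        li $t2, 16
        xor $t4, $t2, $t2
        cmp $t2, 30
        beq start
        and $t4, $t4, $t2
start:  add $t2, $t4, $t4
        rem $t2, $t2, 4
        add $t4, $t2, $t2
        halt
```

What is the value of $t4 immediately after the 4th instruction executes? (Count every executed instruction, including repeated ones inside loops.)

after li $t4, 9: $t4=9
after li $t2, 16: $t2=16
after xor $t4, $t2, $t2: $t4=16^16=0
cmp $t2, 30  (cmp 16,30)
After step 4: $t4 = 0.

0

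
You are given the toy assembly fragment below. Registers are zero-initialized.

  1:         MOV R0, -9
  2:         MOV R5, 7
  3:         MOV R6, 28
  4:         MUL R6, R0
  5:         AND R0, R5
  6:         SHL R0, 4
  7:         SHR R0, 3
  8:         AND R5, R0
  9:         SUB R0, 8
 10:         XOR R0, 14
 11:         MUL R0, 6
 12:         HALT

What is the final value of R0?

R0=-9
R5=7
R6=28
R6=28*(-9)=-252
R0=(-9)&7=7
R0=7<<4=112
R0=112>>3=14
R5=7&14=6
R0=14-8=6
R0=6^14=8
R0=8*6=48
halt.

48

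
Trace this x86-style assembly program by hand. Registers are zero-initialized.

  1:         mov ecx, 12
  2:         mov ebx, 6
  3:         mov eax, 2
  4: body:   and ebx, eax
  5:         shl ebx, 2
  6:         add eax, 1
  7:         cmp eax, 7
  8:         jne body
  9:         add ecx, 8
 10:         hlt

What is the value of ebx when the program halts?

ecx=12
ebx=6
eax=2
ebx=6&2=2
ebx=2<<2=8
eax=2+1=3
cmp eax, 7  (cmp 3,7)
jne body: taken
ebx=8&3=0
ebx=0<<2=0
eax=3+1=4
cmp eax, 7  (cmp 4,7)
jne body: taken
ebx=0&4=0
ebx=0<<2=0
eax=4+1=5
cmp eax, 7  (cmp 5,7)
jne body: taken
ebx=0&5=0
ebx=0<<2=0
eax=5+1=6
cmp eax, 7  (cmp 6,7)
jne body: taken
ebx=0&6=0
ebx=0<<2=0
eax=6+1=7
cmp eax, 7  (cmp 7,7)
jne body: not taken
ecx=12+8=20
halt.

0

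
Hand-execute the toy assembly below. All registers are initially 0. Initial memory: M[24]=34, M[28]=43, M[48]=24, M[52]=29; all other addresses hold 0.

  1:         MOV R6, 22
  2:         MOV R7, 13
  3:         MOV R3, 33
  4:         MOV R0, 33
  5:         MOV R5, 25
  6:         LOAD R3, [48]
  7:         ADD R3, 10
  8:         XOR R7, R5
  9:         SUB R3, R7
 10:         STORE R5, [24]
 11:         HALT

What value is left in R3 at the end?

14

MOV R6, 22 → R6=22
MOV R7, 13 → R7=13
MOV R3, 33 → R3=33
MOV R0, 33 → R0=33
MOV R5, 25 → R5=25
LOAD R3, [48] → R3=M[48]=24
ADD R3, 10 → R3=24+10=34
XOR R7, R5 → R7=13^25=20
SUB R3, R7 → R3=34-20=14
STORE R5, [24] → M[24]=25
halt.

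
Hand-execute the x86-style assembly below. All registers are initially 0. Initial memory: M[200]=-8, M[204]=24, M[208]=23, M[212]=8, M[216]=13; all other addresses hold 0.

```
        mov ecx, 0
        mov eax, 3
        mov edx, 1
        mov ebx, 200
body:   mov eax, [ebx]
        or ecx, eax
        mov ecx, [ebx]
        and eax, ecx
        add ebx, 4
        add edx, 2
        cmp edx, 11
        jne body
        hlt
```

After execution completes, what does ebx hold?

220

ecx=0
eax=3
edx=1
ebx=200
eax=M[200]=-8
ecx=0|(-8)=-8
ecx=M[200]=-8
eax=(-8)&(-8)=-8
ebx=200+4=204
edx=1+2=3
cmp edx, 11  (cmp 3,11)
jne body: taken
eax=M[204]=24
ecx=(-8)|24=-8
ecx=M[204]=24
eax=24&24=24
ebx=204+4=208
edx=3+2=5
cmp edx, 11  (cmp 5,11)
jne body: taken
eax=M[208]=23
ecx=24|23=31
ecx=M[208]=23
eax=23&23=23
ebx=208+4=212
edx=5+2=7
cmp edx, 11  (cmp 7,11)
jne body: taken
eax=M[212]=8
ecx=23|8=31
ecx=M[212]=8
eax=8&8=8
ebx=212+4=216
edx=7+2=9
cmp edx, 11  (cmp 9,11)
jne body: taken
eax=M[216]=13
ecx=8|13=13
ecx=M[216]=13
eax=13&13=13
ebx=216+4=220
edx=9+2=11
cmp edx, 11  (cmp 11,11)
jne body: not taken
halt.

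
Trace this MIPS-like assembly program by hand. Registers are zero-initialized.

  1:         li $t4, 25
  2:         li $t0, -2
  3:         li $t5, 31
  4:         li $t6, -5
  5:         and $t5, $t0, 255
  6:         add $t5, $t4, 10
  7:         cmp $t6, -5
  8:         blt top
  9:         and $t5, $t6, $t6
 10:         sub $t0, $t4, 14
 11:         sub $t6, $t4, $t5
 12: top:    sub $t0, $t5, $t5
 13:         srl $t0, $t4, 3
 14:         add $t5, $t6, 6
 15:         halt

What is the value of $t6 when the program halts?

30

after li $t4, 25: $t4=25
after li $t0, -2: $t0=-2
after li $t5, 31: $t5=31
after li $t6, -5: $t6=-5
after and $t5, $t0, 255: $t5=(-2)&255=254
after add $t5, $t4, 10: $t5=25+10=35
cmp $t6, -5  (cmp -5,-5)
blt top: not taken
after and $t5, $t6, $t6: $t5=(-5)&(-5)=-5
after sub $t0, $t4, 14: $t0=25-14=11
after sub $t6, $t4, $t5: $t6=25-(-5)=30
after sub $t0, $t5, $t5: $t0=(-5)-(-5)=0
after srl $t0, $t4, 3: $t0=25>>3=3
after add $t5, $t6, 6: $t5=30+6=36
halt.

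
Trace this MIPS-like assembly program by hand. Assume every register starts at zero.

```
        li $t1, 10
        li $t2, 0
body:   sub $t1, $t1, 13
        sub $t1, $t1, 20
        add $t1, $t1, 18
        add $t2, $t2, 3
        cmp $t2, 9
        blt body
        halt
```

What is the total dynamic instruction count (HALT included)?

after li $t1, 10: $t1=10
after li $t2, 0: $t2=0
after sub $t1, $t1, 13: $t1=10-13=-3
after sub $t1, $t1, 20: $t1=(-3)-20=-23
after add $t1, $t1, 18: $t1=(-23)+18=-5
after add $t2, $t2, 3: $t2=0+3=3
cmp $t2, 9  (cmp 3,9)
blt body: taken
after sub $t1, $t1, 13: $t1=(-5)-13=-18
after sub $t1, $t1, 20: $t1=(-18)-20=-38
after add $t1, $t1, 18: $t1=(-38)+18=-20
after add $t2, $t2, 3: $t2=3+3=6
cmp $t2, 9  (cmp 6,9)
blt body: taken
after sub $t1, $t1, 13: $t1=(-20)-13=-33
after sub $t1, $t1, 20: $t1=(-33)-20=-53
after add $t1, $t1, 18: $t1=(-53)+18=-35
after add $t2, $t2, 3: $t2=6+3=9
cmp $t2, 9  (cmp 9,9)
blt body: not taken
halt.
Total executed instructions: 21.

21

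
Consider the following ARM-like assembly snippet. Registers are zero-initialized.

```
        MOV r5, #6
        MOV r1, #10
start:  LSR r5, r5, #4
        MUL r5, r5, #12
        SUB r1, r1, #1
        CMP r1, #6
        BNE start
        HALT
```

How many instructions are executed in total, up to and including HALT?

MOV r5, #6 → r5=6
MOV r1, #10 → r1=10
LSR r5, r5, #4 → r5=6>>4=0
MUL r5, r5, #12 → r5=0*12=0
SUB r1, r1, #1 → r1=10-1=9
CMP r1, #6  (cmp 9,6)
BNE start: taken
LSR r5, r5, #4 → r5=0>>4=0
MUL r5, r5, #12 → r5=0*12=0
SUB r1, r1, #1 → r1=9-1=8
CMP r1, #6  (cmp 8,6)
BNE start: taken
LSR r5, r5, #4 → r5=0>>4=0
MUL r5, r5, #12 → r5=0*12=0
SUB r1, r1, #1 → r1=8-1=7
CMP r1, #6  (cmp 7,6)
BNE start: taken
LSR r5, r5, #4 → r5=0>>4=0
MUL r5, r5, #12 → r5=0*12=0
SUB r1, r1, #1 → r1=7-1=6
CMP r1, #6  (cmp 6,6)
BNE start: not taken
halt.
Total executed instructions: 23.

23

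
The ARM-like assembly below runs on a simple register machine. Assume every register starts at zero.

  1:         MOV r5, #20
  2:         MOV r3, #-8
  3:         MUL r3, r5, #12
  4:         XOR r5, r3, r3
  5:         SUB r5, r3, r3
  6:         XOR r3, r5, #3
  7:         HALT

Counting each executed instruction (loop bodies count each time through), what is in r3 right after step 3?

240

r5=20
r3=-8
r3=20*12=240
After step 3: r3 = 240.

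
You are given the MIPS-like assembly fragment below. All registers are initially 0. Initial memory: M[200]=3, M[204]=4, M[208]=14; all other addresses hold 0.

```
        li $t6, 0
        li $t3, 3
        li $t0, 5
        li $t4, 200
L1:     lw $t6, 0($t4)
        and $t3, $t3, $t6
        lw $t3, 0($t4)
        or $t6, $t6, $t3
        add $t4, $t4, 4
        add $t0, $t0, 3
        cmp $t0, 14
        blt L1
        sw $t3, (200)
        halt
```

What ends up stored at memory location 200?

14

after li $t6, 0: $t6=0
after li $t3, 3: $t3=3
after li $t0, 5: $t0=5
after li $t4, 200: $t4=200
after lw $t6, 0($t4): $t6=M[200]=3
after and $t3, $t3, $t6: $t3=3&3=3
after lw $t3, 0($t4): $t3=M[200]=3
after or $t6, $t6, $t3: $t6=3|3=3
after add $t4, $t4, 4: $t4=200+4=204
after add $t0, $t0, 3: $t0=5+3=8
cmp $t0, 14  (cmp 8,14)
blt L1: taken
after lw $t6, 0($t4): $t6=M[204]=4
after and $t3, $t3, $t6: $t3=3&4=0
after lw $t3, 0($t4): $t3=M[204]=4
after or $t6, $t6, $t3: $t6=4|4=4
after add $t4, $t4, 4: $t4=204+4=208
after add $t0, $t0, 3: $t0=8+3=11
cmp $t0, 14  (cmp 11,14)
blt L1: taken
after lw $t6, 0($t4): $t6=M[208]=14
after and $t3, $t3, $t6: $t3=4&14=4
after lw $t3, 0($t4): $t3=M[208]=14
after or $t6, $t6, $t3: $t6=14|14=14
after add $t4, $t4, 4: $t4=208+4=212
after add $t0, $t0, 3: $t0=11+3=14
cmp $t0, 14  (cmp 14,14)
blt L1: not taken
sw $t3, (200) → M[200]=14
halt.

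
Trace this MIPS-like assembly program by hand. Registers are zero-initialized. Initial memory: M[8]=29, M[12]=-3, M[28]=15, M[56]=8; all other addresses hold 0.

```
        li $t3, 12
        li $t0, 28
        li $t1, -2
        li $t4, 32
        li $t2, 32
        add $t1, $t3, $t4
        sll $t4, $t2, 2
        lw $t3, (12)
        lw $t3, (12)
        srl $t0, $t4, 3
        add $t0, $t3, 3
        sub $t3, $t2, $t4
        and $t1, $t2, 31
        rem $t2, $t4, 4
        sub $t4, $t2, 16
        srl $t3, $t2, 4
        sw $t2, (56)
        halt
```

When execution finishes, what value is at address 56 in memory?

0

li $t3, 12 → $t3=12
li $t0, 28 → $t0=28
li $t1, -2 → $t1=-2
li $t4, 32 → $t4=32
li $t2, 32 → $t2=32
add $t1, $t3, $t4 → $t1=12+32=44
sll $t4, $t2, 2 → $t4=32<<2=128
lw $t3, (12) → $t3=M[12]=-3
lw $t3, (12) → $t3=M[12]=-3
srl $t0, $t4, 3 → $t0=128>>3=16
add $t0, $t3, 3 → $t0=(-3)+3=0
sub $t3, $t2, $t4 → $t3=32-128=-96
and $t1, $t2, 31 → $t1=32&31=0
rem $t2, $t4, 4 → $t2=128%4=0
sub $t4, $t2, 16 → $t4=0-16=-16
srl $t3, $t2, 4 → $t3=0>>4=0
sw $t2, (56) → M[56]=0
halt.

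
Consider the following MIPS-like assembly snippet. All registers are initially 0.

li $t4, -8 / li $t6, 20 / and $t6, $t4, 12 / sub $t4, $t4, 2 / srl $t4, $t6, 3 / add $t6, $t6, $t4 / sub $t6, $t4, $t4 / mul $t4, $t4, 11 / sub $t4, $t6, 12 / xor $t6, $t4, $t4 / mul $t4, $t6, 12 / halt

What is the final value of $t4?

after li $t4, -8: $t4=-8
after li $t6, 20: $t6=20
after and $t6, $t4, 12: $t6=(-8)&12=8
after sub $t4, $t4, 2: $t4=(-8)-2=-10
after srl $t4, $t6, 3: $t4=8>>3=1
after add $t6, $t6, $t4: $t6=8+1=9
after sub $t6, $t4, $t4: $t6=1-1=0
after mul $t4, $t4, 11: $t4=1*11=11
after sub $t4, $t6, 12: $t4=0-12=-12
after xor $t6, $t4, $t4: $t6=(-12)^(-12)=0
after mul $t4, $t6, 12: $t4=0*12=0
halt.

0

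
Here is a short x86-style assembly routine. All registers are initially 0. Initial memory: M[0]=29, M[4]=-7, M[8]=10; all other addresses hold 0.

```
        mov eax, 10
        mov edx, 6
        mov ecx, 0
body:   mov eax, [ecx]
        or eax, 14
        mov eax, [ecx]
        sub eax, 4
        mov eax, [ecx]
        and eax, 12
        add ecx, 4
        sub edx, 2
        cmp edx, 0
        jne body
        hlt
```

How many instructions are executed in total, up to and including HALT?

34

mov eax, 10 → eax=10
mov edx, 6 → edx=6
mov ecx, 0 → ecx=0
mov eax, [ecx] → eax=M[0]=29
or eax, 14 → eax=29|14=31
mov eax, [ecx] → eax=M[0]=29
sub eax, 4 → eax=29-4=25
mov eax, [ecx] → eax=M[0]=29
and eax, 12 → eax=29&12=12
add ecx, 4 → ecx=0+4=4
sub edx, 2 → edx=6-2=4
cmp edx, 0  (cmp 4,0)
jne body: taken
mov eax, [ecx] → eax=M[4]=-7
or eax, 14 → eax=(-7)|14=-1
mov eax, [ecx] → eax=M[4]=-7
sub eax, 4 → eax=(-7)-4=-11
mov eax, [ecx] → eax=M[4]=-7
and eax, 12 → eax=(-7)&12=8
add ecx, 4 → ecx=4+4=8
sub edx, 2 → edx=4-2=2
cmp edx, 0  (cmp 2,0)
jne body: taken
mov eax, [ecx] → eax=M[8]=10
or eax, 14 → eax=10|14=14
mov eax, [ecx] → eax=M[8]=10
sub eax, 4 → eax=10-4=6
mov eax, [ecx] → eax=M[8]=10
and eax, 12 → eax=10&12=8
add ecx, 4 → ecx=8+4=12
sub edx, 2 → edx=2-2=0
cmp edx, 0  (cmp 0,0)
jne body: not taken
halt.
Total executed instructions: 34.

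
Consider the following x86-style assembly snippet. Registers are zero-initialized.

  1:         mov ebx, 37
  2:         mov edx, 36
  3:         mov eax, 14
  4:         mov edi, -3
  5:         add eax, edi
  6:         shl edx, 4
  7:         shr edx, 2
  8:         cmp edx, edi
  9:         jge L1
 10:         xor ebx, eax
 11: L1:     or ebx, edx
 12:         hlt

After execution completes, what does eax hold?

11

ebx=37
edx=36
eax=14
edi=-3
eax=14+(-3)=11
edx=36<<4=576
edx=576>>2=144
cmp edx, edi  (cmp 144,-3)
jge L1: taken
ebx=37|144=181
halt.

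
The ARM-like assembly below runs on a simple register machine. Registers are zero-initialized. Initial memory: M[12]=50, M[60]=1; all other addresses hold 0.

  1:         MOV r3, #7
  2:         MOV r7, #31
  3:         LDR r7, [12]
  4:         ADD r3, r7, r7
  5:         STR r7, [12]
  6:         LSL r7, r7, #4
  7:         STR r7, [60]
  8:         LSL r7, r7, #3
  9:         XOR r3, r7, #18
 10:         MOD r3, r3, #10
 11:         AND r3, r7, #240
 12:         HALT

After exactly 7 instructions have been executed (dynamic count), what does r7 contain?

r3=7
r7=31
r7=M[12]=50
r3=50+50=100
STR r7, [12] → M[12]=50
r7=50<<4=800
STR r7, [60] → M[60]=800
After step 7: r7 = 800.

800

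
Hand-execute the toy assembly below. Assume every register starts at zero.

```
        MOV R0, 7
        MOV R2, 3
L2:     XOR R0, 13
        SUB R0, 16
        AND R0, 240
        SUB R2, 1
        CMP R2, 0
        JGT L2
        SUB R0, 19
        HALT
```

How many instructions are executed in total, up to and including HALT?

MOV R0, 7 → R0=7
MOV R2, 3 → R2=3
XOR R0, 13 → R0=7^13=10
SUB R0, 16 → R0=10-16=-6
AND R0, 240 → R0=(-6)&240=240
SUB R2, 1 → R2=3-1=2
CMP R2, 0  (cmp 2,0)
JGT L2: taken
XOR R0, 13 → R0=240^13=253
SUB R0, 16 → R0=253-16=237
AND R0, 240 → R0=237&240=224
SUB R2, 1 → R2=2-1=1
CMP R2, 0  (cmp 1,0)
JGT L2: taken
XOR R0, 13 → R0=224^13=237
SUB R0, 16 → R0=237-16=221
AND R0, 240 → R0=221&240=208
SUB R2, 1 → R2=1-1=0
CMP R2, 0  (cmp 0,0)
JGT L2: not taken
SUB R0, 19 → R0=208-19=189
halt.
Total executed instructions: 22.

22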